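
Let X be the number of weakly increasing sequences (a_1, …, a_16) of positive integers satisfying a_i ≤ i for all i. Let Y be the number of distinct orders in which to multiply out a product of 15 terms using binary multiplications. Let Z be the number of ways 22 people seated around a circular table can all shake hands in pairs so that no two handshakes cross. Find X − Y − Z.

32624444

Weakly increasing sequences with a_i ≤ i biject with Dyck paths of semilength 16, so there are C_16. So X = C_16 = 35357670.
Bracketing 15 factors into binary products is counted by C_{15−1} = C_14. So Y = C_14 = 2674440.
With 22 = 2·11 people, non-crossing handshake pairings are non-crossing perfect matchings on a circle, counted by C_11. So Z = C_11 = 58786.
X − Y − Z = 35357670 − 2674440 − 58786 = 32624444.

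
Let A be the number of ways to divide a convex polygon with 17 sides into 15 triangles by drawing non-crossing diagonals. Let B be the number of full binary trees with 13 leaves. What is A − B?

9486833

A convex 17-gon is triangulated into 15 triangles, and the number of such triangulations is the Catalan number C_{17−2} = C_15. So A = C_15 = 9694845.
Full binary trees with 13 leaves have 13−1 = 12 internal nodes, so there are C_12 of them. So B = C_12 = 208012.
A − B = 9694845 − 208012 = 9486833.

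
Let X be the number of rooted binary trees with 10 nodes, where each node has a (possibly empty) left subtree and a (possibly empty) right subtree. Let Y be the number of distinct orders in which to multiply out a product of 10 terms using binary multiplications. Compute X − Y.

There are C_n binary search tree shapes on n keys; with n = 10 that is C_10. So X = C_10 = 16796.
Parenthesizations of m factors correspond to full binary trees with m leaves, counted by C_{m−1}; m = 10 gives C_9. So Y = C_9 = 4862.
X − Y = 16796 − 4862 = 11934.

11934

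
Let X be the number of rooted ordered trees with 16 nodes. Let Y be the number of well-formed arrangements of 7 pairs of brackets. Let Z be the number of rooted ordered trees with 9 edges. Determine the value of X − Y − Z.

A rooted plane tree on 16 nodes has 15 edges, and such trees are counted by C_15. So X = C_15 = 9694845.
With 7 pairs the number of balanced bracket strings is the Catalan number C_7. So Y = C_7 = 429.
A rooted plane tree with 9 edges has 10 nodes, and the count is C_9. So Z = C_9 = 4862.
X − Y − Z = 9694845 − 429 − 4862 = 9689554.

9689554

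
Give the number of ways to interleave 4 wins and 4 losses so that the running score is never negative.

Reading a vote for the leader as '(' and for the other as ')' turns such a sequence into a balanced string of 4 pairs, so the count is C_4.
C_4 = C(8,4)/5 = 70/5 = 14.

14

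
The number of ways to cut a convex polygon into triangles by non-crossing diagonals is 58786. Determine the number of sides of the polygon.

13

Triangulations of a convex m-gon are counted by C_{m−2}. Since C_11 = 58786, the index is 11.
So m − 2 = 11, giving m = 13 sides.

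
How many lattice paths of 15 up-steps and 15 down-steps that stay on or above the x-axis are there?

9694845

Dyck paths of semilength n (length 2n) are counted by C_n; here n = 15.
C_15 = C_14 · 2(2·14+1)/(14+2) = 2674440 · 58/16 = 9694845.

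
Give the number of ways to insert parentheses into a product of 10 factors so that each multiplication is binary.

4862

Parenthesizations of m factors correspond to full binary trees with m leaves, counted by C_{m−1}; m = 10 gives C_9.
C_9 = 4862.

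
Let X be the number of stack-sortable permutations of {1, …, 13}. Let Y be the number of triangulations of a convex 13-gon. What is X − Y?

684114

Stack-sortable permutations are exactly the 231-avoiding ones, counted by C_n; here n = 13. So X = C_13 = 742900.
A convex 13-gon is triangulated into 11 triangles, and the number of such triangulations is the Catalan number C_{13−2} = C_11. So Y = C_11 = 58786.
X − Y = 742900 − 58786 = 684114.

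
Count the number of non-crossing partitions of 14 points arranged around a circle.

2674440

Non-crossing partitions of an n-element set are counted by C_n; here n = 14.
C_14 = C_13 · 2(2·13+1)/(13+2) = 742900 · 54/15 = 2674440.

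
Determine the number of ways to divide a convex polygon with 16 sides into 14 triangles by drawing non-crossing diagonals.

The number of triangulations of a 16-gon is the Catalan number C_14 (index = sides − 2).
C_14 = C(28,14)/15 = 40116600/15 = 2674440.

2674440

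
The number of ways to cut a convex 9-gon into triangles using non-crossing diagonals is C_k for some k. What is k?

The number of triangulations of a 9-gon is the Catalan number C_7 (index = sides − 2).

7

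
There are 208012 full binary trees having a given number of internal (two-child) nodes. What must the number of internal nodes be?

12

Full binary trees with n internal nodes are counted by C_n. Since C_12 = 208012, the index is 12.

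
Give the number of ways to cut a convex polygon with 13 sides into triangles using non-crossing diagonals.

A convex 13-gon is triangulated into 11 triangles, and the number of such triangulations is the Catalan number C_{13−2} = C_11.
C_11 = C(22,11)/12 = 705432/12 = 58786.

58786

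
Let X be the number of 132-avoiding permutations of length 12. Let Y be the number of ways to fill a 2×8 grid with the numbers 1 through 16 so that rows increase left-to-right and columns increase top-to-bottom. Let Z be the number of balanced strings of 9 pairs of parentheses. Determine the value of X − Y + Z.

211444

For any fixed pattern of length 3, the pattern-avoiding permutations of [12] number C_12. So X = C_12 = 208012.
By the hook-length formula (or a Dyck-path bijection), SYT of shape 2×8 number C_8. So Y = C_8 = 1430.
Balanced strings of n pairs of brackets are counted by C_n; here n = 9. So Z = C_9 = 4862.
X − Y + Z = 208012 − 1430 + 4862 = 211444.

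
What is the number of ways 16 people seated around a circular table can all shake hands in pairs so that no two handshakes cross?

Non-crossing handshake pairings of 2n people are counted by C_n; 16 people gives n = 8.
C_8 = C(16,8)/9 = 12870/9 = 1430.

1430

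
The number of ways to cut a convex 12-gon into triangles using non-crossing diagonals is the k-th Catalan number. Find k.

10

Triangulations of a convex m-gon are counted by C_{m−2}; with m = 12 this is C_10.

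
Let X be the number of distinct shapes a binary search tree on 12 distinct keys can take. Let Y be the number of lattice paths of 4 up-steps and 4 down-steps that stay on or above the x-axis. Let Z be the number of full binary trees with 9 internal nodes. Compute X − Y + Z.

Rooted binary trees with 12 nodes (each child slot possibly empty) number C_12. So X = C_12 = 208012.
Dyck paths of semilength n (length 2n) are counted by C_n; here n = 4. So Y = C_4 = 14.
Full binary trees with n internal nodes are counted by C_n; here n = 9. So Z = C_9 = 4862.
X − Y + Z = 208012 − 14 + 4862 = 212860.

212860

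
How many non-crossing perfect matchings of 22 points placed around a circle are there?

58786

Non-crossing perfect matchings of 2n points on a circle are counted by C_n; with 22 points, n = 11.
C_11 = C_10 · 2(2·10+1)/(10+2) = 16796 · 42/12 = 58786.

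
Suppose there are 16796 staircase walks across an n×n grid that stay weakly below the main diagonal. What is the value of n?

10

Such diagonal-avoiding paths in an n×n grid are counted by C_n; 16796 = C_10.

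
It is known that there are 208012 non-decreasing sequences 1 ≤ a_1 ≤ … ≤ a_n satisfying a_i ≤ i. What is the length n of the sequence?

12

Such sub-staircase sequences of length n are counted by C_n; 208012 = C_12.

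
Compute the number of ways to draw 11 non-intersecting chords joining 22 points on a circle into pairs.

58786

Non-crossing perfect matchings of 2n points on a circle are counted by C_n; with 22 points, n = 11.
C_11 = 58786.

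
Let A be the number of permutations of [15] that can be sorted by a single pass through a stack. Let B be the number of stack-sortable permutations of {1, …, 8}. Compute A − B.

Stack-sortable permutations are exactly the 231-avoiding ones, counted by C_n; here n = 15. So A = C_15 = 9694845.
Stack-sortable permutations are exactly the 231-avoiding ones, counted by C_n; here n = 8. So B = C_8 = 1430.
A − B = 9694845 − 1430 = 9693415.

9693415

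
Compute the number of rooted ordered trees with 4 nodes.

5

A rooted plane tree on 4 nodes has 3 edges, and such trees are counted by C_3.
C_3 = C(6,3)/4 = 20/4 = 5.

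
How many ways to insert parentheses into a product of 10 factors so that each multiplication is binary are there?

4862

Ways to associate a product of 10 factors correspond to binary trees on 10 leaves, so the count is C_9.
C_9 = C(18,9)/10 = 48620/10 = 4862.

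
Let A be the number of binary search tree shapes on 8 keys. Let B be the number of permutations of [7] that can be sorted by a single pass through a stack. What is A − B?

There are C_n binary search tree shapes on n keys; with n = 8 that is C_8. So A = C_8 = 1430.
Stack-sortable permutations are exactly the 231-avoiding ones, counted by C_n; here n = 7. So B = C_7 = 429.
A − B = 1430 − 429 = 1001.

1001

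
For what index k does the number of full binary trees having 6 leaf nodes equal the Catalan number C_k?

5

Full binary trees with 6 leaves have 6−1 = 5 internal nodes, so there are C_5 of them.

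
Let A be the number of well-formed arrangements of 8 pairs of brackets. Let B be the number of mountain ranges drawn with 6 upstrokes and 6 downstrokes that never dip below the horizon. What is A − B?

1298

Balanced strings of n pairs of brackets are counted by C_n; here n = 8. So A = C_8 = 1430.
Paths of 6 up- and 6 down-steps that never dip below the axis are Dyck paths; their count is C_6. So B = C_6 = 132.
A − B = 1430 − 132 = 1298.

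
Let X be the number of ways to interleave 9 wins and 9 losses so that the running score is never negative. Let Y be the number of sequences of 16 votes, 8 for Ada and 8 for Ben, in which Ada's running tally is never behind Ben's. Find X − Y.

3432

Reading a vote for the leader as '(' and for the other as ')' turns such a sequence into a balanced string of 9 pairs, so the count is C_9. So X = C_9 = 4862.
Ballot sequences with n votes each where one side never trails are Dyck words, counted by C_n; here n = 8. So Y = C_8 = 1430.
X − Y = 4862 − 1430 = 3432.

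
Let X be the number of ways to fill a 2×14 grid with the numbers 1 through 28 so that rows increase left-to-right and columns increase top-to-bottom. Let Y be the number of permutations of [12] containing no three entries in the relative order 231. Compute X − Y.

Standard Young tableaux of shape 2×n are counted by C_n; here n = 14. So X = C_14 = 2674440.
For any fixed pattern of length 3, the pattern-avoiding permutations of [12] number C_12. So Y = C_12 = 208012.
X − Y = 2674440 − 208012 = 2466428.

2466428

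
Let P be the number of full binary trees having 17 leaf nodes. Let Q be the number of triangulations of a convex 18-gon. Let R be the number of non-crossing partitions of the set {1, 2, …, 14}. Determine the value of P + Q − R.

Full binary trees with 17 leaves have 17−1 = 16 internal nodes, so there are C_16 of them. So P = C_16 = 35357670.
Triangulations of a convex m-gon are counted by C_{m−2}; with m = 18 this is C_16. So Q = C_16 = 35357670.
The non-crossing partitions of [14] form a lattice of size C_14. So R = C_14 = 2674440.
P + Q − R = 35357670 + 35357670 − 2674440 = 68040900.

68040900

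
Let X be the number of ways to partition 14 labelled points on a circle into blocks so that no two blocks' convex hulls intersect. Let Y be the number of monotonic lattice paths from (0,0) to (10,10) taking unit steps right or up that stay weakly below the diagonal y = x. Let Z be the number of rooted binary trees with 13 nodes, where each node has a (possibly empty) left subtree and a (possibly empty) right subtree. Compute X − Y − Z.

1914744

Non-crossing partitions of an n-element set are counted by C_n; here n = 14. So X = C_14 = 2674440.
Sub-diagonal monotone paths from (0,0) to (10,10) biject with Dyck paths of semilength 10, giving C_10. So Y = C_10 = 16796.
There are C_n binary search tree shapes on n keys; with n = 13 that is C_13. So Z = C_13 = 742900.
X − Y − Z = 2674440 − 16796 − 742900 = 1914744.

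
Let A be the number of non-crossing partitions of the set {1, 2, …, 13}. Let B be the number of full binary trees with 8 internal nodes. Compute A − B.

Non-crossing partitions of an n-element set are counted by C_n; here n = 13. So A = C_13 = 742900.
Full binary trees with n internal nodes are counted by C_n; here n = 8. So B = C_8 = 1430.
A − B = 742900 − 1430 = 741470.

741470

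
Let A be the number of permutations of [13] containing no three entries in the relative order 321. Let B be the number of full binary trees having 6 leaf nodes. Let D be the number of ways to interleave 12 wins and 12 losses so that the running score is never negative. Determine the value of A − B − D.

For any fixed pattern of length 3, the pattern-avoiding permutations of [13] number C_13. So A = C_13 = 742900.
A full binary tree with L leaves has L−1 internal nodes and is counted by C_{L−1}; L = 6 gives C_5. So B = C_5 = 42.
Reading a vote for the leader as '(' and for the other as ')' turns such a sequence into a balanced string of 12 pairs, so the count is C_12. So D = C_12 = 208012.
A − B − D = 742900 − 42 − 208012 = 534846.

534846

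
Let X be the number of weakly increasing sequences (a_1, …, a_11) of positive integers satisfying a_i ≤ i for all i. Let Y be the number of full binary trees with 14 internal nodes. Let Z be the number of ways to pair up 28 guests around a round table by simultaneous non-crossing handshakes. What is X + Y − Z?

58786

Such sub-staircase sequences of length n are counted by C_n; here n = 11. So X = C_11 = 58786.
The number of full binary trees on 14 internal nodes is the Catalan number C_14. So Y = C_14 = 2674440.
Non-crossing handshake pairings of 2n people are counted by C_n; 28 people gives n = 14. So Z = C_14 = 2674440.
X + Y − Z = 58786 + 2674440 − 2674440 = 58786.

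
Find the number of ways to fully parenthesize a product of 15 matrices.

2674440

Parenthesizations of m factors correspond to full binary trees with m leaves, counted by C_{m−1}; m = 15 gives C_14.
C_14 = C(28,14)/15 = 40116600/15 = 2674440.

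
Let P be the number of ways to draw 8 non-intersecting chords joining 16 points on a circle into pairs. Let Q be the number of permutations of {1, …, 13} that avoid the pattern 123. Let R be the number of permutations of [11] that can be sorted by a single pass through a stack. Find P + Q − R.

Pairing 16 circle points by 8 non-crossing chords gives C_8 matchings. So P = C_8 = 1430.
Permutations of [n] avoiding any single length-3 pattern are counted by C_n; here n = 13. So Q = C_13 = 742900.
Stack-sortable permutations are exactly the 231-avoiding ones, counted by C_n; here n = 11. So R = C_11 = 58786.
P + Q − R = 1430 + 742900 − 58786 = 685544.

685544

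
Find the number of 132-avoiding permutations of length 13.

742900

Permutations of [n] avoiding any single length-3 pattern are counted by C_n; here n = 13.
C_13 = C(26,13)/14 = 10400600/14 = 742900.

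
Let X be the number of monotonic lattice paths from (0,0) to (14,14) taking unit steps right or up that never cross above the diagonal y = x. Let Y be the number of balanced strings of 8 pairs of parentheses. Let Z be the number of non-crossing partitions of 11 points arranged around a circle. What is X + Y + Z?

Sub-diagonal monotone paths from (0,0) to (14,14) biject with Dyck paths of semilength 14, giving C_14. So X = C_14 = 2674440.
Balanced strings of n pairs of brackets are counted by C_n; here n = 8. So Y = C_8 = 1430.
The non-crossing partitions of [11] form a lattice of size C_11. So Z = C_11 = 58786.
X + Y + Z = 2674440 + 1430 + 58786 = 2734656.

2734656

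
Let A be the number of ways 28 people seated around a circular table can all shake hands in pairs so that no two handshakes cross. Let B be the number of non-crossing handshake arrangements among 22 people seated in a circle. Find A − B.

2615654

Non-crossing handshake pairings of 2n people are counted by C_n; 28 people gives n = 14. So A = C_14 = 2674440.
With 22 = 2·11 people, non-crossing handshake pairings are non-crossing perfect matchings on a circle, counted by C_11. So B = C_11 = 58786.
A − B = 2674440 − 58786 = 2615654.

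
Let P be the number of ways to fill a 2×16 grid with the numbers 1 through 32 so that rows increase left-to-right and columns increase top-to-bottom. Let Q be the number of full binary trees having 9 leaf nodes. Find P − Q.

35356240

Standard Young tableaux of shape 2×n are counted by C_n; here n = 16. So P = C_16 = 35357670.
Full binary trees with 9 leaves have 9−1 = 8 internal nodes, so there are C_8 of them. So Q = C_8 = 1430.
P − Q = 35357670 − 1430 = 35356240.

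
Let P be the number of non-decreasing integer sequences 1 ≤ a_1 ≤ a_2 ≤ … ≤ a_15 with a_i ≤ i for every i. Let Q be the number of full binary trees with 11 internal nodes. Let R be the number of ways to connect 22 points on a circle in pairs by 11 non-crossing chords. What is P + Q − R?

9694845

Such sub-staircase sequences of length n are counted by C_n; here n = 15. So P = C_15 = 9694845.
Full binary trees with n internal nodes are counted by C_n; here n = 11. So Q = C_11 = 58786.
Pairing 22 circle points by 11 non-crossing chords gives C_11 matchings. So R = C_11 = 58786.
P + Q − R = 9694845 + 58786 − 58786 = 9694845.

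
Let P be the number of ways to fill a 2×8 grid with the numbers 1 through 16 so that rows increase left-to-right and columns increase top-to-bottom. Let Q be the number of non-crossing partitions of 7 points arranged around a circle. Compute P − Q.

1001

Standard Young tableaux of shape 2×n are counted by C_n; here n = 8. So P = C_8 = 1430.
Non-crossing partitions of an n-element set are counted by C_n; here n = 7. So Q = C_7 = 429.
P − Q = 1430 − 429 = 1001.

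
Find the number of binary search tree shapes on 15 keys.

There are C_n binary search tree shapes on n keys; with n = 15 that is C_15.
C_15 = 9694845.

9694845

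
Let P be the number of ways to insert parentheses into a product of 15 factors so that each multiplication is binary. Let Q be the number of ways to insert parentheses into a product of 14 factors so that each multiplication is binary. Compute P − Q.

Bracketing 15 factors into binary products is counted by C_{15−1} = C_14. So P = C_14 = 2674440.
Bracketing 14 factors into binary products is counted by C_{14−1} = C_13. So Q = C_13 = 742900.
P − Q = 2674440 − 742900 = 1931540.

1931540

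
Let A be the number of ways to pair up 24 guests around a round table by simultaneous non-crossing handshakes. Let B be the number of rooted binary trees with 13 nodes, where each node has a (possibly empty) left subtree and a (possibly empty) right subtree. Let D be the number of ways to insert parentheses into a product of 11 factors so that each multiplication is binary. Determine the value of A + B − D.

With 24 = 2·12 people, non-crossing handshake pairings are non-crossing perfect matchings on a circle, counted by C_12. So A = C_12 = 208012.
There are C_n binary search tree shapes on n keys; with n = 13 that is C_13. So B = C_13 = 742900.
Parenthesizations of m factors correspond to full binary trees with m leaves, counted by C_{m−1}; m = 11 gives C_10. So D = C_10 = 16796.
A + B − D = 208012 + 742900 − 16796 = 934116.

934116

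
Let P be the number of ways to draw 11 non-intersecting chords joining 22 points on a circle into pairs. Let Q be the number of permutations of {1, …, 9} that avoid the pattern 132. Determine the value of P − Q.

Non-crossing perfect matchings of 2n points on a circle are counted by C_n; with 22 points, n = 11. So P = C_11 = 58786.
Permutations of [n] avoiding any single length-3 pattern are counted by C_n; here n = 9. So Q = C_9 = 4862.
P − Q = 58786 − 4862 = 53924.

53924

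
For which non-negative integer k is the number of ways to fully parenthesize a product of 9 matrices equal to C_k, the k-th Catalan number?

8

Parenthesizations of m factors correspond to full binary trees with m leaves, counted by C_{m−1}; m = 9 gives C_8.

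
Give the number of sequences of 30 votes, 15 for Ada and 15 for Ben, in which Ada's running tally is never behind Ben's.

Ballot sequences with n votes each where one side never trails are Dyck words, counted by C_n; here n = 15.
C_15 = C(30,15)/16 = 155117520/16 = 9694845.

9694845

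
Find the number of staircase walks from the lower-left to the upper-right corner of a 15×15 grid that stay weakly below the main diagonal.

9694845

Sub-diagonal monotone paths from (0,0) to (15,15) biject with Dyck paths of semilength 15, giving C_15.
C_15 = C(30,15)/16 = 155117520/16 = 9694845.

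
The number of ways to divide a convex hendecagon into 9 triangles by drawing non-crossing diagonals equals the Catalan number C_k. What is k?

9

The number of triangulations of an 11-gon is the Catalan number C_9 (index = sides − 2).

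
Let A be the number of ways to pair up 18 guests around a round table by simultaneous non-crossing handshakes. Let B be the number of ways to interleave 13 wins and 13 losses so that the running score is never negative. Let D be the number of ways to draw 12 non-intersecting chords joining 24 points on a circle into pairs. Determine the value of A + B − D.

539750

With 18 = 2·9 people, non-crossing handshake pairings are non-crossing perfect matchings on a circle, counted by C_9. So A = C_9 = 4862.
Reading a vote for the leader as '(' and for the other as ')' turns such a sequence into a balanced string of 13 pairs, so the count is C_13. So B = C_13 = 742900.
Non-crossing perfect matchings of 2n points on a circle are counted by C_n; with 24 points, n = 12. So D = C_12 = 208012.
A + B − D = 4862 + 742900 − 208012 = 539750.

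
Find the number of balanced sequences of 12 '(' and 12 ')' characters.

208012

With 12 pairs the number of balanced bracket strings is the Catalan number C_12.
C_12 = C_11 · 2(2·11+1)/(11+2) = 58786 · 46/13 = 208012.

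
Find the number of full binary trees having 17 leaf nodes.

35357670

A full binary tree with L leaves has L−1 internal nodes and is counted by C_{L−1}; L = 17 gives C_16.
C_16 = C(32,16)/17 = 601080390/17 = 35357670.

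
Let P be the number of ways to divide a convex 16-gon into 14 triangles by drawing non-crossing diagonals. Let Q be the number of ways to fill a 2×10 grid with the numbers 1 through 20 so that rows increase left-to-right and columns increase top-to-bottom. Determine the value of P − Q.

Triangulations of a convex m-gon are counted by C_{m−2}; with m = 16 this is C_14. So P = C_14 = 2674440.
By the hook-length formula (or a Dyck-path bijection), SYT of shape 2×10 number C_10. So Q = C_10 = 16796.
P − Q = 2674440 − 16796 = 2657644.

2657644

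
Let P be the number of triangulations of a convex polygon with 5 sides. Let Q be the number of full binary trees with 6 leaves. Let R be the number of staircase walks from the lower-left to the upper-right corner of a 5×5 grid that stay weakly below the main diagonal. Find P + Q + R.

Triangulations of a convex m-gon are counted by C_{m−2}; with m = 5 this is C_3. So P = C_3 = 5.
Full binary trees with 6 leaves have 6−1 = 5 internal nodes, so there are C_5 of them. So Q = C_5 = 42.
Monotone paths in an n×n grid that stay weakly below the diagonal are counted by C_n; here n = 5. So R = C_5 = 42.
P + Q + R = 5 + 42 + 42 = 89.

89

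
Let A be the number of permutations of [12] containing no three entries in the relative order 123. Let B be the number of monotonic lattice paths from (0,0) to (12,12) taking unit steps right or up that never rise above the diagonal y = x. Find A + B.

416024

For any fixed pattern of length 3, the pattern-avoiding permutations of [12] number C_12. So A = C_12 = 208012.
Sub-diagonal monotone paths from (0,0) to (12,12) biject with Dyck paths of semilength 12, giving C_12. So B = C_12 = 208012.
A + B = 208012 + 208012 = 416024.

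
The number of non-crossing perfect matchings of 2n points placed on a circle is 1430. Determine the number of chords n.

Non-crossing pairings of 2n points on a circle are counted by C_n; 1430 = C_8.

8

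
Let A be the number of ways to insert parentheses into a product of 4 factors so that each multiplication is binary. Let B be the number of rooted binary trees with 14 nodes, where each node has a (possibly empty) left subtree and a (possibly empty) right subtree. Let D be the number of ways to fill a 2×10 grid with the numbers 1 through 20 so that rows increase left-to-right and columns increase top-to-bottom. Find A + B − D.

Parenthesizations of m factors correspond to full binary trees with m leaves, counted by C_{m−1}; m = 4 gives C_3. So A = C_3 = 5.
Rooted binary trees with 14 nodes (each child slot possibly empty) number C_14. So B = C_14 = 2674440.
By the hook-length formula (or a Dyck-path bijection), SYT of shape 2×10 number C_10. So D = C_10 = 16796.
A + B − D = 5 + 2674440 − 16796 = 2657649.

2657649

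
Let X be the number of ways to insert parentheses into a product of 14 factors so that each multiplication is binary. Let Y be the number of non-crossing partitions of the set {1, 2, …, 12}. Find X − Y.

Ways to associate a product of 14 factors correspond to binary trees on 14 leaves, so the count is C_13. So X = C_13 = 742900.
Non-crossing partitions of an n-element set are counted by C_n; here n = 12. So Y = C_12 = 208012.
X − Y = 742900 − 208012 = 534888.

534888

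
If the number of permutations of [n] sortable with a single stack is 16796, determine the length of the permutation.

Stack-sortable permutations of [n] are counted by C_n. Since C_10 = 16796, the index is 10.

10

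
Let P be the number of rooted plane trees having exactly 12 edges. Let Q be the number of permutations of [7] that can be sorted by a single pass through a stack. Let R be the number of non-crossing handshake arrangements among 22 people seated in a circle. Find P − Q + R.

266369

Rooted ordered trees with n edges are counted by C_n; here n = 12. So P = C_12 = 208012.
By Knuth's characterisation, the stack-sortable permutations of length 7 are the 231-avoiders, numbering C_7. So Q = C_7 = 429.
With 22 = 2·11 people, non-crossing handshake pairings are non-crossing perfect matchings on a circle, counted by C_11. So R = C_11 = 58786.
P − Q + R = 208012 − 429 + 58786 = 266369.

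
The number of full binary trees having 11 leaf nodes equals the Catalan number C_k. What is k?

Full binary trees with 11 leaves have 11−1 = 10 internal nodes, so there are C_10 of them.

10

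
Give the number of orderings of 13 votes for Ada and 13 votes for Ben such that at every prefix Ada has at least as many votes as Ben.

742900

Ballot sequences with n votes each where one side never trails are Dyck words, counted by C_n; here n = 13.
C_13 = C(26,13)/14 = 10400600/14 = 742900.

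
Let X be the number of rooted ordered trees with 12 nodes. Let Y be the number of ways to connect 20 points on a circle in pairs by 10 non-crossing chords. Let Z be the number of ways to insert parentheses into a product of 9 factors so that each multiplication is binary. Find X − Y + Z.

43420

Rooted ordered (plane) trees on m nodes have m−1 edges and are counted by C_{m−1}; m = 12 gives C_11. So X = C_11 = 58786.
Non-crossing perfect matchings of 2n points on a circle are counted by C_n; with 20 points, n = 10. So Y = C_10 = 16796.
Ways to associate a product of 9 factors correspond to binary trees on 9 leaves, so the count is C_8. So Z = C_8 = 1430.
X − Y + Z = 58786 − 16796 + 1430 = 43420.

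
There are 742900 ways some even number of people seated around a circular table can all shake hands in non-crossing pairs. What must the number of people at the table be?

26

Non-crossing handshake pairings of 2n people are counted by C_n; 742900 = C_13.
So n = 13, and there are 2n = 26 people.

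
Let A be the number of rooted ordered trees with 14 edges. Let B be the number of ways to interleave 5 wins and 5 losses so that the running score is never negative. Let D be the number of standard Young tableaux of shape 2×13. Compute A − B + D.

Rooted ordered trees with n edges are counted by C_n; here n = 14. So A = C_14 = 2674440.
Ballot sequences with n votes each where one side never trails are Dyck words, counted by C_n; here n = 5. So B = C_5 = 42.
Standard Young tableaux of shape 2×n are counted by C_n; here n = 13. So D = C_13 = 742900.
A − B + D = 2674440 − 42 + 742900 = 3417298.

3417298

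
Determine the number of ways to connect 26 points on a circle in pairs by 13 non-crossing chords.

742900

Non-crossing perfect matchings of 2n points on a circle are counted by C_n; with 26 points, n = 13.
C_13 = C(26,13)/14 = 10400600/14 = 742900.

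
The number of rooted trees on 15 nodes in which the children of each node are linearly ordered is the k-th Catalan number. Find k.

14

Rooted ordered (plane) trees on m nodes have m−1 edges and are counted by C_{m−1}; m = 15 gives C_14.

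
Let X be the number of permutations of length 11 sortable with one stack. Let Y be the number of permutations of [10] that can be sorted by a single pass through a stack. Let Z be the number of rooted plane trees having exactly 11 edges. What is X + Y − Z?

16796

Stack-sortable permutations are exactly the 231-avoiding ones, counted by C_n; here n = 11. So X = C_11 = 58786.
By Knuth's characterisation, the stack-sortable permutations of length 10 are the 231-avoiders, numbering C_10. So Y = C_10 = 16796.
Rooted ordered trees with n edges are counted by C_n; here n = 11. So Z = C_11 = 58786.
X + Y − Z = 58786 + 16796 − 58786 = 16796.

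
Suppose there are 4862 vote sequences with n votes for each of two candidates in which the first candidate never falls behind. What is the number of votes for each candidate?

9

Such ballot sequences with n votes each are counted by C_n; 4862 = C_9.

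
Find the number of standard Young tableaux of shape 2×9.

4862

By the hook-length formula (or a Dyck-path bijection), SYT of shape 2×9 number C_9.
C_9 = C(18,9)/10 = 48620/10 = 4862.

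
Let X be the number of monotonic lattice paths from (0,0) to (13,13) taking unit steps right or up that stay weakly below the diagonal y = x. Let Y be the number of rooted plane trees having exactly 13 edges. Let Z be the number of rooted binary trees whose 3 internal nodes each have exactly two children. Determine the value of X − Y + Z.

Monotone paths in an n×n grid that stay weakly below the diagonal are counted by C_n; here n = 13. So X = C_13 = 742900.
Rooted ordered trees with n edges are counted by C_n; here n = 13. So Y = C_13 = 742900.
The number of full binary trees on 3 internal nodes is the Catalan number C_3. So Z = C_3 = 5.
X − Y + Z = 742900 − 742900 + 5 = 5.

5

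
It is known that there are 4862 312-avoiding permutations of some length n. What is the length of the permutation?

Permutations of [n] avoiding a fixed length-3 pattern are counted by C_n; 4862 = C_9.

9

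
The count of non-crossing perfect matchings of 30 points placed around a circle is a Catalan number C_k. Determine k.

Non-crossing perfect matchings of 2n points on a circle are counted by C_n; with 30 points, n = 15.

15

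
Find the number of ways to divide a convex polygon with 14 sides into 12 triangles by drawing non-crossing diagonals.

208012

A convex 14-gon is triangulated into 12 triangles, and the number of such triangulations is the Catalan number C_{14−2} = C_12.
C_12 = C(24,12)/13 = 2704156/13 = 208012.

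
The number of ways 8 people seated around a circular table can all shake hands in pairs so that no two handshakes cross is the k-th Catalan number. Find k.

4

With 8 = 2·4 people, non-crossing handshake pairings are non-crossing perfect matchings on a circle, counted by C_4.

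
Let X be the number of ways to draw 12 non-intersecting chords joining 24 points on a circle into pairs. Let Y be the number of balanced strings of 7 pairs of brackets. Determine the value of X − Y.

Pairing 24 circle points by 12 non-crossing chords gives C_12 matchings. So X = C_12 = 208012.
With 7 pairs the number of balanced bracket strings is the Catalan number C_7. So Y = C_7 = 429.
X − Y = 208012 − 429 = 207583.

207583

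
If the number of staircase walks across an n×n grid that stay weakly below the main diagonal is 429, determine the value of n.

Such diagonal-avoiding paths in an n×n grid are counted by C_n, and C_7 = 429.

7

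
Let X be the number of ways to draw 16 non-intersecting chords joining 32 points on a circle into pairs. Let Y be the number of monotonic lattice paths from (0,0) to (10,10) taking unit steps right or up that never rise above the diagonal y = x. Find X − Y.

Non-crossing perfect matchings of 2n points on a circle are counted by C_n; with 32 points, n = 16. So X = C_16 = 35357670.
Monotone paths in an n×n grid that stay weakly below the diagonal are counted by C_n; here n = 10. So Y = C_10 = 16796.
X − Y = 35357670 − 16796 = 35340874.

35340874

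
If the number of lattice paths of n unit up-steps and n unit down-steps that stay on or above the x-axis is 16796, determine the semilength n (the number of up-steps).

Dyck paths of semilength n are counted by C_n; 16796 = C_10.

10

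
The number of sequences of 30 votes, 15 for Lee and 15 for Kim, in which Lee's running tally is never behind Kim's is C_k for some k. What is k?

15

Ballot sequences with n votes each where one side never trails are Dyck words, counted by C_n; here n = 15.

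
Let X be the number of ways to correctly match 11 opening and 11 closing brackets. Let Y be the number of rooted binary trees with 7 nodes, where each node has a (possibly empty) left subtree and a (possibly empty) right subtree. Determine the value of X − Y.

A balanced arrangement of 11 bracket pairs is a Dyck word of semilength 11, so the count is C_11. So X = C_11 = 58786.
There are C_n binary search tree shapes on n keys; with n = 7 that is C_7. So Y = C_7 = 429.
X − Y = 58786 − 429 = 58357.

58357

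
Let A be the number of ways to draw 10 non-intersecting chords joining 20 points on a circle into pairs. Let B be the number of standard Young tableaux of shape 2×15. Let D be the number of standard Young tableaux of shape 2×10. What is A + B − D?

9694845

Non-crossing perfect matchings of 2n points on a circle are counted by C_n; with 20 points, n = 10. So A = C_10 = 16796.
By the hook-length formula (or a Dyck-path bijection), SYT of shape 2×15 number C_15. So B = C_15 = 9694845.
By the hook-length formula (or a Dyck-path bijection), SYT of shape 2×10 number C_10. So D = C_10 = 16796.
A + B − D = 16796 + 9694845 − 16796 = 9694845.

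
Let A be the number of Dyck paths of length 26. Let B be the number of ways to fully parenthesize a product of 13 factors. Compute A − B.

A Dyck path with 13 up-steps and 13 down-steps has semilength 13, so there are C_13 of them. So A = C_13 = 742900.
Parenthesizations of m factors correspond to full binary trees with m leaves, counted by C_{m−1}; m = 13 gives C_12. So B = C_12 = 208012.
A − B = 742900 − 208012 = 534888.

534888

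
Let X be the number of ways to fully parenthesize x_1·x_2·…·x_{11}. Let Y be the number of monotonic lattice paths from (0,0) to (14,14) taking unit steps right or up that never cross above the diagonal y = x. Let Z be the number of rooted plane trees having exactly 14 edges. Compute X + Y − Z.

16796

Bracketing 11 factors into binary products is counted by C_{11−1} = C_10. So X = C_10 = 16796.
Monotone paths in an n×n grid that stay weakly below the diagonal are counted by C_n; here n = 14. So Y = C_14 = 2674440.
Rooted ordered trees with n edges are counted by C_n; here n = 14. So Z = C_14 = 2674440.
X + Y − Z = 16796 + 2674440 − 2674440 = 16796.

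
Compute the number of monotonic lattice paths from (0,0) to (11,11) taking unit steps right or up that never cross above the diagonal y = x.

58786

Monotone paths in an n×n grid that stay weakly below the diagonal are counted by C_n; here n = 11.
C_11 = C(22,11)/12 = 705432/12 = 58786.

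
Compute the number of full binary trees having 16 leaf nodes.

9694845

Full binary trees with 16 leaves have 16−1 = 15 internal nodes, so there are C_15 of them.
C_15 = 9694845.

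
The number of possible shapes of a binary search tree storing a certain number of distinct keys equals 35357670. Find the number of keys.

16

Binary search tree shapes on n keys are counted by C_n. The Catalan number equal to 35357670 is C_16.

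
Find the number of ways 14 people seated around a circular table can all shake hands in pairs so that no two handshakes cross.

With 14 = 2·7 people, non-crossing handshake pairings are non-crossing perfect matchings on a circle, counted by C_7.
C_7 = C(14,7)/8 = 3432/8 = 429.

429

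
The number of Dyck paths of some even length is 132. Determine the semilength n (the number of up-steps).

6

Dyck paths of semilength n are counted by C_n; 132 = C_6.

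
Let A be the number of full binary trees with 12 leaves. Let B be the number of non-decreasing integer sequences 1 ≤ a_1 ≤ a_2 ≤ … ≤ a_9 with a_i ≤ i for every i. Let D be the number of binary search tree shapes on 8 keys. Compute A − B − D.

52494

A full binary tree with L leaves has L−1 internal nodes and is counted by C_{L−1}; L = 12 gives C_11. So A = C_11 = 58786.
Such sub-staircase sequences of length n are counted by C_n; here n = 9. So B = C_9 = 4862.
Rooted binary trees with 8 nodes (each child slot possibly empty) number C_8. So D = C_8 = 1430.
A − B − D = 58786 − 4862 − 1430 = 52494.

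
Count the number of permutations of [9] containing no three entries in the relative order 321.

For any fixed pattern of length 3, the pattern-avoiding permutations of [9] number C_9.
C_9 = C_8 · 2(2·8+1)/(8+2) = 1430 · 34/10 = 4862.

4862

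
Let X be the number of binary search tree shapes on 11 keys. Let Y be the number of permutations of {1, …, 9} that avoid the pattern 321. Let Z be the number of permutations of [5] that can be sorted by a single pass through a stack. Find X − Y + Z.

53966

There are C_n binary search tree shapes on n keys; with n = 11 that is C_11. So X = C_11 = 58786.
For any fixed pattern of length 3, the pattern-avoiding permutations of [9] number C_9. So Y = C_9 = 4862.
Stack-sortable permutations are exactly the 231-avoiding ones, counted by C_n; here n = 5. So Z = C_5 = 42.
X − Y + Z = 58786 − 4862 + 42 = 53966.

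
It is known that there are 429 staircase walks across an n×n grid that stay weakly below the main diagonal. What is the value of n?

7

Such diagonal-avoiding paths in an n×n grid are counted by C_n. The Catalan number equal to 429 is C_7.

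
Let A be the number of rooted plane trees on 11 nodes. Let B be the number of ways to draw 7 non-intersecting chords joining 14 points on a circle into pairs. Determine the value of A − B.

A rooted plane tree on 11 nodes has 10 edges, and such trees are counted by C_10. So A = C_10 = 16796.
Non-crossing perfect matchings of 2n points on a circle are counted by C_n; with 14 points, n = 7. So B = C_7 = 429.
A − B = 16796 − 429 = 16367.

16367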